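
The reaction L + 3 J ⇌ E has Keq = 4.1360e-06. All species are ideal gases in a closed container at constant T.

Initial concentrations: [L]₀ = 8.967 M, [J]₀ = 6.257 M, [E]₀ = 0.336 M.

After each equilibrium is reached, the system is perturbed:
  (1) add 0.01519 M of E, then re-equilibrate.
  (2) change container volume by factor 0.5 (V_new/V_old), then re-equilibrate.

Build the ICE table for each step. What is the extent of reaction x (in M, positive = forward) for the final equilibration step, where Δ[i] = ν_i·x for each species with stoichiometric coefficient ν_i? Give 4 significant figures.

x = 0.1794 M

Q₀ = 1.5297e-04 vs Keq = 4.1360e-06 ⇒ Q>K, reverse
Step 1:
                    L           J           E
  I             8.967       6.257       0.336
  C            0.3215      0.9646     -0.3215
  E             9.289       7.222     0.01447
  solve Keq expr → x = -0.3215; check Q = 4.1360e-06
Then add 0.01519 M of E.
Step 2:
                    L           J           E
  I             9.289       7.222     0.02966
  C            0.0149     0.04469     -0.0149
  E             9.303       7.266     0.01476
  solve Keq expr → x = -0.0149; check Q = 4.1360e-06
Then change container volume by factor 0.5 (V_new/V_old).
Step 3:
                    L           J           E
  I             18.61       14.53     0.02953
  C           -0.1794     -0.5381      0.1794
  E             18.43       13.99      0.2089
  solve Keq expr → x = 0.1794; check Q = 4.1360e-06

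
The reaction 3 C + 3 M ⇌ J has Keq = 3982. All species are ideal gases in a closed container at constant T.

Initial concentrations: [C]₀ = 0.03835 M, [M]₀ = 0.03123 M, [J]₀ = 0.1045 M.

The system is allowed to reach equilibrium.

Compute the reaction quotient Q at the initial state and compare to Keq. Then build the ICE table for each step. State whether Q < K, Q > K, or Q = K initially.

Q₀ = 6.0828e+07; Q > K (proceeds reverse)

Q₀ = 6.0828e+07 vs Keq = 3982 ⇒ Q>K, reverse
Step 1:
                    C           M           J
  init        0.03835     0.03123      0.1045
  Δ            0.1238      0.1238    -0.04126
  eq           0.1621       0.155     0.06324
  solve Keq expr → x = -0.04126; check Q = 3982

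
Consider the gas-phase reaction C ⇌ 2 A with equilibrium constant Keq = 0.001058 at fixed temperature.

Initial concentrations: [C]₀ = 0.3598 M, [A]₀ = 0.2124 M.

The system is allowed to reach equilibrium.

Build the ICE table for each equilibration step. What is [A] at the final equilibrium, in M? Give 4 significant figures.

Q₀ = 0.1254 vs Keq = 0.001058 ⇒ Q>K, reverse
Step 1:
                  C         A
  Initial    0.3598    0.2124
  Change    0.09523   -0.1905
  Equil       0.455   0.02194
  solve Keq expr → x = -0.09523; check Q = 0.001058

[A]_eq = 0.02194 M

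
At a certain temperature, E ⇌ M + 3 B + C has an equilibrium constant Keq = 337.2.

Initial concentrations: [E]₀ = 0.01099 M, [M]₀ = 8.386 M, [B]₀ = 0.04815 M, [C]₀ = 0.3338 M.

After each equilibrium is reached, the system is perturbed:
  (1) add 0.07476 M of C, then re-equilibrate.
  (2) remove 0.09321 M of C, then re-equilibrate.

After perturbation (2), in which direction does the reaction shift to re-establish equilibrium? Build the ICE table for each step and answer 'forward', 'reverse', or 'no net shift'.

Direction: forward

Q₀ = 0.02843 vs Keq = 337.2 ⇒ Q<K, forward
Step 1:
                  E         M         B         C
  I         0.01099     8.386   0.04815    0.3338
  C        -0.01099   0.01099   0.03296   0.01099
  E       4.5809e-06     8.397   0.08111    0.3448
  solve Keq expr → x = 0.01099; check Q = 337.2
Then add 0.07476 M of C.
Step 2:
                  E         M         B         C
  I       4.5809e-06     8.397   0.08111    0.4195
  C       9.9264e-07 -9.9264e-07 -2.9779e-06 -9.9264e-07
  E       5.5735e-06     8.397    0.0811    0.4195
  solve Keq expr → x = -9.9264e-07; check Q = 337.2
Then remove 0.09321 M of C.
Step 3:
                  E         M         B         C
  I       5.5735e-06     8.397    0.0811    0.3263
  C       -1.2377e-06 1.2377e-06 3.7130e-06 1.2377e-06
  E       4.3359e-06     8.397   0.08111    0.3263
  solve Keq expr → x = 1.2377e-06; check Q = 337.2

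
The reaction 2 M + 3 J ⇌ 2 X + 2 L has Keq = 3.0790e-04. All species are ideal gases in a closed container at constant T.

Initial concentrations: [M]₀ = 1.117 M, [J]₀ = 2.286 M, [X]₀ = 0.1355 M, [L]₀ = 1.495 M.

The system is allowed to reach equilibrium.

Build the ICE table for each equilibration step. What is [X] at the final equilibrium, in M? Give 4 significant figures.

Q₀ = 0.002753 vs Keq = 3.0790e-04 ⇒ Q>K, reverse
Step 1:
                    M           J           X           L
  I             1.117       2.286      0.1355       1.495
  C           0.08009      0.1201    -0.08009    -0.08009
  E             1.197       2.406     0.05541       1.415
  solve Keq expr → x = -0.04005; check Q = 3.0790e-04

[X]_eq = 0.05541 M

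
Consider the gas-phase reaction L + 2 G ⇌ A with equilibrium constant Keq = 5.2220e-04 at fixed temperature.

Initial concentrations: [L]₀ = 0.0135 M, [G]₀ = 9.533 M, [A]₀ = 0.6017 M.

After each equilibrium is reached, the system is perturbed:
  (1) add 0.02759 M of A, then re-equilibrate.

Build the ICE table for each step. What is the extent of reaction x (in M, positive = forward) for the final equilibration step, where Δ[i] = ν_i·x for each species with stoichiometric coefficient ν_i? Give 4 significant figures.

x = -0.02571 M

Q₀ = 0.4904 vs Keq = 5.2220e-04 ⇒ Q>K, reverse
Step 1:
                  L         G         A
  init       0.0135     9.533    0.6017
  Δ          0.5672     1.134   -0.5672
  eq         0.5807     10.67   0.03451
  solve Keq expr → x = -0.5672; check Q = 5.2220e-04
Then add 0.02759 M of A.
Step 2:
                  L         G         A
  init       0.5807     10.67    0.0621
  Δ         0.02571   0.05143  -0.02571
  eq         0.6064     10.72   0.03638
  solve Keq expr → x = -0.02571; check Q = 5.2220e-04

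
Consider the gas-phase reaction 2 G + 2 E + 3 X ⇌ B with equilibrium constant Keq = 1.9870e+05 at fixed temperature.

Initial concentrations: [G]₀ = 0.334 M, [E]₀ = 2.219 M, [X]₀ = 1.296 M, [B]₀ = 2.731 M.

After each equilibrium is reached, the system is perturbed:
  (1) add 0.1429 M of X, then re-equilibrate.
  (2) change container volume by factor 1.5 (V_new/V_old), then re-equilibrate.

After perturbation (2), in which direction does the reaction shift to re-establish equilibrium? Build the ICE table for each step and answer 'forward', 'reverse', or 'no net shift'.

Direction: reverse

Q₀ = 2.284 vs Keq = 1.9870e+05 ⇒ Q<K, forward
Step 1:
                  G         E         X         B
  Initial     0.334     2.219     1.296     2.731
  Change    -0.3312   -0.3312   -0.4968    0.1656
  Equil     0.00283     1.888    0.7992     2.897
  solve Keq expr → x = 0.1656; check Q = 1.9870e+05
Then add 0.1429 M of X.
Step 2:
                  G         E         X         B
  Initial   0.00283     1.888    0.9421     2.897
  Change  -6.1481e-04 -6.1481e-04 -9.2221e-04 3.0740e-04
  Equil    0.002216     1.887    0.9412     2.897
  solve Keq expr → x = 3.0740e-04; check Q = 1.9870e+05
Then change container volume by factor 1.5 (V_new/V_old).
Step 3:
                  G         E         X         B
  Initial  0.001477     1.258    0.6275     1.931
  Change   0.003432  0.003432  0.005148 -0.001716
  Equil    0.004909     1.262    0.6326      1.93
  solve Keq expr → x = -0.001716; check Q = 1.9870e+05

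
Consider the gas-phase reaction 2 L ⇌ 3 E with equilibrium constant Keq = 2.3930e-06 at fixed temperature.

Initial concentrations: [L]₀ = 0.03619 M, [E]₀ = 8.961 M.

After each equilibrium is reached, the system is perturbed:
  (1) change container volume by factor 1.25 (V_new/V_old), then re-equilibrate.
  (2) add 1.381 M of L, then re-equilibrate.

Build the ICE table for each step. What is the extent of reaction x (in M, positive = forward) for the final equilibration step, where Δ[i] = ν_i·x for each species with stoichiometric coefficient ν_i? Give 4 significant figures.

x = 0.002324 M

Q₀ = 5.4940e+05 vs Keq = 2.3930e-06 ⇒ Q>K, reverse
Step 1:
                   L          E
  Initial    0.03619      8.961
  Change       5.945     -8.917
  Equil        5.981    0.04407
  solve Keq expr → x = -2.972; check Q = 2.3930e-06
Then change container volume by factor 1.25 (V_new/V_old).
Step 2:
                   L          E
  Initial      4.785    0.03526
  Change   -0.001809   0.002713
  Equil        4.783    0.03797
  solve Keq expr → x = 9.0429e-04; check Q = 2.3930e-06
Then add 1.381 M of L.
Step 3:
                   L          E
  Initial      6.164    0.03797
  Change   -0.004649   0.006973
  Equil        6.159    0.04494
  solve Keq expr → x = 0.002324; check Q = 2.3930e-06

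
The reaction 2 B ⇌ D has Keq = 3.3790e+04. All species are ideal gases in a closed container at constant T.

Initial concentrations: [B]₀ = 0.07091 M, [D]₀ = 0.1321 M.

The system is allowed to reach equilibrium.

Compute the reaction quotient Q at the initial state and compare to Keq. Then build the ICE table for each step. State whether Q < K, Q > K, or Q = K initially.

Q₀ = 26.27; Q < K (proceeds forward)

Q₀ = 26.27 vs Keq = 3.3790e+04 ⇒ Q<K, forward
Step 1:
                    B           D
  init        0.07091      0.1321
  Δ          -0.06869     0.03435
  eq         0.002219      0.1664
  solve Keq expr → x = 0.03435; check Q = 3.3790e+04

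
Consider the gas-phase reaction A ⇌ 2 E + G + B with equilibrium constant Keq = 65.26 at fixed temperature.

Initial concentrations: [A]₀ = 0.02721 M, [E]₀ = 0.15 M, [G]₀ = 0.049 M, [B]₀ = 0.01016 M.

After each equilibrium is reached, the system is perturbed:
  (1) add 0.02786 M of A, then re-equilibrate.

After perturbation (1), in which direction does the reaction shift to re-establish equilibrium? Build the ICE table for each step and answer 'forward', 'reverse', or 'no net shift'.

Q₀ = 4.1166e-04 vs Keq = 65.26 ⇒ Q<K, forward
Step 1:
                    A           E           G           B
  Initial     0.02721        0.15       0.049     0.01016
  Change     -0.02721     0.05442     0.02721     0.02721
  Equil    1.8234e-06      0.2044     0.07621     0.03737
  solve Keq expr → x = 0.02721; check Q = 65.26
Then add 0.02786 M of A.
Step 2:
                    A           E           G           B
  Initial     0.02786      0.2044     0.07621     0.03737
  Change     -0.02785     0.05571     0.02785     0.02785
  Equil    7.0375e-06      0.2601      0.1041     0.06522
  solve Keq expr → x = 0.02785; check Q = 65.26

Direction: forward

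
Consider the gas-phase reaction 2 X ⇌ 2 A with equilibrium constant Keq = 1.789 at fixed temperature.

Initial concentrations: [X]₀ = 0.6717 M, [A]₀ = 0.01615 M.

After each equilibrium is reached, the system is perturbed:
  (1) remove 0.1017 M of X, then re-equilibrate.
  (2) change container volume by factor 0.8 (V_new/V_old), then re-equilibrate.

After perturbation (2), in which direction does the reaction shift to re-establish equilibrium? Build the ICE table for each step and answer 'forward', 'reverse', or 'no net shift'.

Q₀ = 5.7809e-04 vs Keq = 1.789 ⇒ Q<K, forward
Step 1:
                    X           A
  init         0.6717     0.01615
  Δ           -0.3774      0.3774
  eq           0.2943      0.3936
  solve Keq expr → x = 0.1887; check Q = 1.789
Then remove 0.1017 M of X.
Step 2:
                    X           A
  init         0.1926      0.3936
  Δ           0.05819    -0.05819
  eq           0.2508      0.3354
  solve Keq expr → x = -0.0291; check Q = 1.789
Then change container volume by factor 0.8 (V_new/V_old).
Step 3:
                    X           A
  init         0.3134      0.4192
  Δ                 0           0
  eq           0.3134      0.4192
  solve Keq expr → x = 0; check Q = 1.789

Direction: no net shift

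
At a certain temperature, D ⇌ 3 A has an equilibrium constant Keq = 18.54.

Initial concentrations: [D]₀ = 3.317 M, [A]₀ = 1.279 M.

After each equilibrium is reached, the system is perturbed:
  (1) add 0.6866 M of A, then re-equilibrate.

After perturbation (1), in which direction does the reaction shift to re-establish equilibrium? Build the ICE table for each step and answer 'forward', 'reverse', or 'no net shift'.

Direction: reverse

Q₀ = 0.6308 vs Keq = 18.54 ⇒ Q<K, forward
Step 1:
                    D           A
  Initial       3.317       1.279
  Change      -0.7773       2.332
  Equil          2.54       3.611
  solve Keq expr → x = 0.7773; check Q = 18.54
Then add 0.6866 M of A.
Step 2:
                    D           A
  Initial        2.54       4.298
  Change       0.1983      -0.595
  Equil         2.738       3.703
  solve Keq expr → x = -0.1983; check Q = 18.54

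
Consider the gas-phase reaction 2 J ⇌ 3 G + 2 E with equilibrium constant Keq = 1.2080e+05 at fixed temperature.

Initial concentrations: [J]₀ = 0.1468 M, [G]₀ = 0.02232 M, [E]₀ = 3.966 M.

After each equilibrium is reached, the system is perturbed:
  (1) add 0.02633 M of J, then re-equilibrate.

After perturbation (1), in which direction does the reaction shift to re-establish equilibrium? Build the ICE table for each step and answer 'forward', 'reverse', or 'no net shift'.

Q₀ = 0.008116 vs Keq = 1.2080e+05 ⇒ Q<K, forward
Step 1:
                  J         G         E
  init       0.1468   0.02232     3.966
  Δ         -0.1454    0.2181    0.1454
  eq       0.001395    0.2404     4.111
  solve Keq expr → x = 0.0727; check Q = 1.2080e+05
Then add 0.02633 M of J.
Step 2:
                  J         G         E
  init      0.02772    0.2404     4.111
  Δ        -0.02597   0.03895   0.02597
  eq       0.001758    0.2794     4.137
  solve Keq expr → x = 0.01298; check Q = 1.2080e+05

Direction: forward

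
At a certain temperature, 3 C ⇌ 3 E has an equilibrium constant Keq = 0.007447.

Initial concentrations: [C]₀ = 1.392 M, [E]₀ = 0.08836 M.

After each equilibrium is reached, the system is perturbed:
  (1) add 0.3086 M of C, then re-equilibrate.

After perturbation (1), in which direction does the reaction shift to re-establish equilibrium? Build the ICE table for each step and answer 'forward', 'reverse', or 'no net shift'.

Q₀ = 2.5577e-04 vs Keq = 0.007447 ⇒ Q<K, forward
Step 1:
                   C          E
  init         1.392    0.08836
  Δ          -0.1535     0.1535
  eq           1.239     0.2419
  solve Keq expr → x = 0.05117; check Q = 0.007447
Then add 0.3086 M of C.
Step 2:
                   C          E
  init         1.547     0.2419
  Δ         -0.05042    0.05042
  eq           1.497     0.2923
  solve Keq expr → x = 0.01681; check Q = 0.007447

Direction: forward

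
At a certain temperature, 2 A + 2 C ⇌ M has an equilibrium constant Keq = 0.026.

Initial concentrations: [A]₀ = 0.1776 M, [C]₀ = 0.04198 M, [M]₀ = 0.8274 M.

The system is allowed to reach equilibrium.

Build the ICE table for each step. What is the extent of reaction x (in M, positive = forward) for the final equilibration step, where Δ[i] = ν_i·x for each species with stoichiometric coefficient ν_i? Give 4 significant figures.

Q₀ = 1.4885e+04 vs Keq = 0.026 ⇒ Q>K, reverse
Step 1:
                    A           C           M
  init         0.1776     0.04198      0.8274
  Δ             1.392       1.392     -0.6958
  eq            1.569       1.434      0.1316
  solve Keq expr → x = -0.6958; check Q = 0.026

x = -0.6958 M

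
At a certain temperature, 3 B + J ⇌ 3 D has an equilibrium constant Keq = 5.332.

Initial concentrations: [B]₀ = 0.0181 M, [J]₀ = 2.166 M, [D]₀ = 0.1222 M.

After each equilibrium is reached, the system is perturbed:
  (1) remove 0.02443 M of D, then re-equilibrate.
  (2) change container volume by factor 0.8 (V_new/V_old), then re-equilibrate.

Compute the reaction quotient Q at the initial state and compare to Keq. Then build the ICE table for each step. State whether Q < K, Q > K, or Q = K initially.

Q₀ = 142.1; Q > K (proceeds reverse)

Q₀ = 142.1 vs Keq = 5.332 ⇒ Q>K, reverse
Step 1:
                   B          J          D
  init        0.0181      2.166     0.1222
  Δ          0.02489   0.008298   -0.02489
  eq         0.04299      2.174    0.09731
  solve Keq expr → x = -0.008298; check Q = 5.332
Then remove 0.02443 M of D.
Step 2:
                   B          J          D
  init       0.04299      2.174    0.07288
  Δ        -0.007477  -0.002492   0.007477
  eq         0.03552      2.172    0.08035
  solve Keq expr → x = 0.002492; check Q = 5.332
Then change container volume by factor 0.8 (V_new/V_old).
Step 3:
                   B          J          D
  init        0.0444      2.715     0.1004
  Δ        -0.002254 -7.5125e-04   0.002254
  eq         0.04214      2.714     0.1027
  solve Keq expr → x = 7.5125e-04; check Q = 5.332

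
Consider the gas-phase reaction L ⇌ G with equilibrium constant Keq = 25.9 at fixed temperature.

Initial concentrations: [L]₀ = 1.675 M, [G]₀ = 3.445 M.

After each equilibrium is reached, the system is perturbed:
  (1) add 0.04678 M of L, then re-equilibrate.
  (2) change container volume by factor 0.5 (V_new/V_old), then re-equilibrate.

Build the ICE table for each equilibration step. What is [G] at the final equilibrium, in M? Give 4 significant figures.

[G]_eq = 9.949 M

Q₀ = 2.057 vs Keq = 25.9 ⇒ Q<K, forward
Step 1:
                   L          G
  Initial      1.675      3.445
  Change      -1.485      1.485
  Equil       0.1903       4.93
  solve Keq expr → x = 1.485; check Q = 25.9
Then add 0.04678 M of L.
Step 2:
                   L          G
  Initial     0.2371       4.93
  Change    -0.04504    0.04504
  Equil       0.1921      4.975
  solve Keq expr → x = 0.04504; check Q = 25.9
Then change container volume by factor 0.5 (V_new/V_old).
Step 3:
                   L          G
  Initial     0.3841      9.949
  Change           0          0
  Equil       0.3841      9.949
  solve Keq expr → x = 0; check Q = 25.9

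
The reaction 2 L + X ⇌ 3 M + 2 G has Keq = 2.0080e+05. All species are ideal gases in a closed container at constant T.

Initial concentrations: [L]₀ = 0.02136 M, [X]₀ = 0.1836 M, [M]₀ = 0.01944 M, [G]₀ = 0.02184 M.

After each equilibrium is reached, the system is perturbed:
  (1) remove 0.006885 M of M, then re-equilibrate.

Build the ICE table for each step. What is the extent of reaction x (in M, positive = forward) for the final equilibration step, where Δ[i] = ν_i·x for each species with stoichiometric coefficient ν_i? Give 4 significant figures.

Q₀ = 4.1833e-05 vs Keq = 2.0080e+05 ⇒ Q<K, forward
Step 1:
                   L          X          M          G
  init       0.02136     0.1836    0.01944    0.02184
  Δ         -0.02136   -0.01068    0.03204    0.02136
  eq      2.7074e-06     0.1729    0.05148     0.0432
  solve Keq expr → x = 0.01068; check Q = 2.0080e+05
Then remove 0.006885 M of M.
Step 2:
                   L          X          M          G
  init    2.7074e-06     0.1729    0.04459     0.0432
  Δ       -5.2451e-07 -2.6225e-07 7.8676e-07 5.2451e-07
  eq      2.1829e-06     0.1729    0.04459     0.0432
  solve Keq expr → x = 2.6225e-07; check Q = 2.0080e+05

x = 2.6225e-07 M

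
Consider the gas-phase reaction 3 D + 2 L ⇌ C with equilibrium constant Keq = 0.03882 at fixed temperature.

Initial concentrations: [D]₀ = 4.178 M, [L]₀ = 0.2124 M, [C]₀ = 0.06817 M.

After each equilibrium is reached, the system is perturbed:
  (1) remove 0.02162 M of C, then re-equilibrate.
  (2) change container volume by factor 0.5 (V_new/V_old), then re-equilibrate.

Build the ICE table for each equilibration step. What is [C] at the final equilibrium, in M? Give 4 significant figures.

Q₀ = 0.02072 vs Keq = 0.03882 ⇒ Q<K, forward
Step 1:
                  D         L         C
  init        4.178    0.2124   0.06817
  Δ        -0.05261  -0.03507   0.01754
  eq          4.125    0.1773   0.08571
  solve Keq expr → x = 0.01754; check Q = 0.03882
Then remove 0.02162 M of C.
Step 2:
                  D         L         C
  init        4.125    0.1773   0.06409
  Δ        -0.02153  -0.01436  0.007178
  eq          4.104     0.163   0.07126
  solve Keq expr → x = 0.007178; check Q = 0.03882
Then change container volume by factor 0.5 (V_new/V_old).
Step 3:
                  D         L         C
  init        8.208    0.3259    0.1425
  Δ         -0.3177   -0.2118    0.1059
  eq           7.89    0.1141    0.2484
  solve Keq expr → x = 0.1059; check Q = 0.03882

[C]_eq = 0.2484 M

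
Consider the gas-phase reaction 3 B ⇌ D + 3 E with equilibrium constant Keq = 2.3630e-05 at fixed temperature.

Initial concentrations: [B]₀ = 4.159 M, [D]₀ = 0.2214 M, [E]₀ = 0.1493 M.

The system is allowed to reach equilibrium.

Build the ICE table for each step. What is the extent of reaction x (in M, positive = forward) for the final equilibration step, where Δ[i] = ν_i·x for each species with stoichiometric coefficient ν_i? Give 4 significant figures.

Q₀ = 1.0242e-05 vs Keq = 2.3630e-05 ⇒ Q<K, forward
Step 1:
                    B           D           E
  Initial       4.159      0.2214      0.1493
  Change     -0.04203     0.01401     0.04203
  Equil         4.117      0.2354      0.1913
  solve Keq expr → x = 0.01401; check Q = 2.3630e-05

x = 0.01401 M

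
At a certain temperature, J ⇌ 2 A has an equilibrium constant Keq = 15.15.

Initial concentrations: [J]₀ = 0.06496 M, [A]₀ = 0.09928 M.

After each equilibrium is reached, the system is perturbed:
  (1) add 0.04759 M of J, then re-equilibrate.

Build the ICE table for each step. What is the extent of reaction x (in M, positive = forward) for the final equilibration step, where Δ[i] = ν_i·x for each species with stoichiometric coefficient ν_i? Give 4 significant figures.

Q₀ = 0.1517 vs Keq = 15.15 ⇒ Q<K, forward
Step 1:
                    J           A
  init        0.06496     0.09928
  Δ          -0.06169      0.1234
  eq         0.003272      0.2227
  solve Keq expr → x = 0.06169; check Q = 15.15
Then add 0.04759 M of J.
Step 2:
                    J           A
  init        0.05086      0.2227
  Δ          -0.04445     0.08891
  eq         0.006407      0.3116
  solve Keq expr → x = 0.04445; check Q = 15.15

x = 0.04445 M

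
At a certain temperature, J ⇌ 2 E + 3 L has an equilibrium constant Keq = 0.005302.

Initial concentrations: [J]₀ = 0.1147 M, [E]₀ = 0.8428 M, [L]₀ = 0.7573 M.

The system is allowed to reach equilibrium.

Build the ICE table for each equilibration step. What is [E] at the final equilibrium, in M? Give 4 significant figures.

Q₀ = 2.69 vs Keq = 0.005302 ⇒ Q>K, reverse
Step 1:
                   J          E          L
  init        0.1147     0.8428     0.7573
  Δ           0.1877    -0.3753     -0.563
  eq          0.3024     0.4675     0.1943
  solve Keq expr → x = -0.1877; check Q = 0.005302

[E]_eq = 0.4675 M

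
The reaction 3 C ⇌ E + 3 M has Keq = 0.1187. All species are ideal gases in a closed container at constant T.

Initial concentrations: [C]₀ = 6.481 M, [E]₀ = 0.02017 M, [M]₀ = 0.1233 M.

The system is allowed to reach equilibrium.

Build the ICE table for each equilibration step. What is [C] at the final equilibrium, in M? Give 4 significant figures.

Q₀ = 1.3889e-07 vs Keq = 0.1187 ⇒ Q<K, forward
Step 1:
                   C          E          M
  I            6.481    0.02017     0.1233
  C           -2.194     0.7313      2.194
  E            4.287     0.7515      2.317
  solve Keq expr → x = 0.7313; check Q = 0.1187

[C]_eq = 4.287 M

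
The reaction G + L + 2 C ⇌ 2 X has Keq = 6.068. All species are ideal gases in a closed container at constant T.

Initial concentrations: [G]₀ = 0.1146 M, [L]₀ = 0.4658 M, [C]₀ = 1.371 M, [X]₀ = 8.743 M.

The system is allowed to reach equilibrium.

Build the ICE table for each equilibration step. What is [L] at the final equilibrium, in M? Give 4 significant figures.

[L]_eq = 1.215 M

Q₀ = 761.8 vs Keq = 6.068 ⇒ Q>K, reverse
Step 1:
                  G         L         C         X
  I          0.1146    0.4658     1.371     8.743
  C          0.7494    0.7494     1.499    -1.499
  E           0.864     1.215      2.87     7.244
  solve Keq expr → x = -0.7494; check Q = 6.068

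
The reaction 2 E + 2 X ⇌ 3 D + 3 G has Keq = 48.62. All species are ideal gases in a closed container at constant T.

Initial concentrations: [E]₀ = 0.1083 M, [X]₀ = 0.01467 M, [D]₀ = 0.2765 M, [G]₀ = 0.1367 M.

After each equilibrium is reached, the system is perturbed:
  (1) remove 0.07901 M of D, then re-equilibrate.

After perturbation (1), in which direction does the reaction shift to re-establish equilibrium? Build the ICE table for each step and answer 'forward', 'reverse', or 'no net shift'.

Direction: forward

Q₀ = 21.39 vs Keq = 48.62 ⇒ Q<K, forward
Step 1:
                    E           X           D           G
  I            0.1083     0.01467      0.2765      0.1367
  C         -0.003664   -0.003664    0.005497    0.005497
  E            0.1046     0.01101       0.282      0.1422
  solve Keq expr → x = 0.001832; check Q = 48.62
Then remove 0.07901 M of D.
Step 2:
                    E           X           D           G
  I            0.1046     0.01101       0.203      0.1422
  C         -0.003403   -0.003403    0.005104    0.005104
  E            0.1012    0.007603      0.2081      0.1473
  solve Keq expr → x = 0.001701; check Q = 48.62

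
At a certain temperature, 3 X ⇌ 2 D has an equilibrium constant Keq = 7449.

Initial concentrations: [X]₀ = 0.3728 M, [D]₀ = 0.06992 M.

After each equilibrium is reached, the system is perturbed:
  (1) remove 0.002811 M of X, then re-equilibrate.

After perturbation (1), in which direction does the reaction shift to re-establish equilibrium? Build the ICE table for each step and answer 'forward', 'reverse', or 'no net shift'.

Q₀ = 0.09436 vs Keq = 7449 ⇒ Q<K, forward
Step 1:
                    X           D
  I            0.3728     0.06992
  C           -0.3497      0.2331
  E            0.0231      0.3031
  solve Keq expr → x = 0.1166; check Q = 7449
Then remove 0.002811 M of X.
Step 2:
                    X           D
  I           0.02029      0.3031
  C          0.002719   -0.001813
  E           0.02301      0.3012
  solve Keq expr → x = -9.0626e-04; check Q = 7449

Direction: reverse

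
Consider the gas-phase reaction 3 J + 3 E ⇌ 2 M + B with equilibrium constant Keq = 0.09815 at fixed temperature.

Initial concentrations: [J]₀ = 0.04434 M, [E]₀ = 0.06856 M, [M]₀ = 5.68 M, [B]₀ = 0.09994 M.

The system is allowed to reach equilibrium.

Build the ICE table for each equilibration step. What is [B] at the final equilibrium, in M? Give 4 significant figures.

[B]_eq = 6.6578e-06 M

Q₀ = 1.1477e+08 vs Keq = 0.09815 ⇒ Q>K, reverse
Step 1:
                   J          E          M          B
  I          0.04434    0.06856       5.68    0.09994
  C           0.2998     0.2998    -0.1999   -0.09993
  E           0.3441     0.3684       5.48 6.6578e-06
  solve Keq expr → x = -0.09993; check Q = 0.09815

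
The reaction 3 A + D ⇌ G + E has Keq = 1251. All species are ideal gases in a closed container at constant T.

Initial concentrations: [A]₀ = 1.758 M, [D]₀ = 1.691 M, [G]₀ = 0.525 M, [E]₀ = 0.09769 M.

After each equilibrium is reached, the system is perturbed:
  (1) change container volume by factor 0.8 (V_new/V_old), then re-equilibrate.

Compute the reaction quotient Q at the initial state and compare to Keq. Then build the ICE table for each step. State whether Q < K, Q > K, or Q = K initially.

Q₀ = 0.005582 vs Keq = 1251 ⇒ Q<K, forward
Step 1:
                   A          D          G          E
  Initial      1.758      1.691      0.525    0.09769
  Change      -1.678    -0.5595     0.5595     0.5595
  Equil      0.07955      1.132      1.084     0.6572
  solve Keq expr → x = 0.5595; check Q = 1251
Then change container volume by factor 0.8 (V_new/V_old).
Step 2:
                   A          D          G          E
  Initial    0.09944      1.414      1.356     0.8215
  Change    -0.01341  -0.004468   0.004468   0.004468
  Equil      0.08604       1.41       1.36     0.8259
  solve Keq expr → x = 0.004468; check Q = 1251

Q₀ = 0.005582; Q < K (proceeds forward)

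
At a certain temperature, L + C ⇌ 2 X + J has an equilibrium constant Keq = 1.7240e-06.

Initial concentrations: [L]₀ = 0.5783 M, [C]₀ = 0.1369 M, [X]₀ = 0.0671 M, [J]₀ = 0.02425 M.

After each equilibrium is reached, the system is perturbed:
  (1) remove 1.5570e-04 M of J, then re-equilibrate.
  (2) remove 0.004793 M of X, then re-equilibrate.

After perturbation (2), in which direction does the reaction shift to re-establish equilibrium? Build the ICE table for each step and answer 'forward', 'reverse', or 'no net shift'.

Q₀ = 0.001379 vs Keq = 1.7240e-06 ⇒ Q>K, reverse
Step 1:
                    L           C           X           J
  I            0.5783      0.1369      0.0671     0.02425
  C           0.02381     0.02381    -0.04762    -0.02381
  E            0.6021      0.1607     0.01948  4.3965e-04
  solve Keq expr → x = -0.02381; check Q = 1.7240e-06
Then remove 1.5570e-04 M of J.
Step 2:
                    L           C           X           J
  I            0.6021      0.1607     0.01948  2.8395e-04
  C       -1.4262e-04 -1.4262e-04  2.8524e-04  1.4262e-04
  E             0.602      0.1606     0.01976  4.2657e-04
  solve Keq expr → x = 1.4262e-04; check Q = 1.7240e-06
Then remove 0.004793 M of X.
Step 3:
                    L           C           X           J
  I             0.602      0.1606     0.01497  4.2657e-04
  C       -2.6536e-04 -2.6536e-04  5.3073e-04  2.6536e-04
  E            0.6017      0.1603      0.0155  6.9194e-04
  solve Keq expr → x = 2.6536e-04; check Q = 1.7240e-06

Direction: forward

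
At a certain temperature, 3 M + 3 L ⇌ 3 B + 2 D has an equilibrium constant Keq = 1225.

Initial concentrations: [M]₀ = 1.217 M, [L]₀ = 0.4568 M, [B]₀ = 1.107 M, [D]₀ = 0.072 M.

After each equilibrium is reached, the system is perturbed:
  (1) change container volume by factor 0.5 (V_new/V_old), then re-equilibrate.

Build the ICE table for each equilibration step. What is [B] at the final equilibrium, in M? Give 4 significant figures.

[B]_eq = 2.998 M

Q₀ = 0.04093 vs Keq = 1225 ⇒ Q<K, forward
Step 1:
                    M           L           B           D
  init          1.217      0.4568       1.107       0.072
  Δ           -0.3786     -0.3786      0.3786      0.2524
  eq           0.8384     0.07819       1.486      0.3244
  solve Keq expr → x = 0.1262; check Q = 1225
Then change container volume by factor 0.5 (V_new/V_old).
Step 2:
                    M           L           B           D
  init          1.677      0.1564       2.971      0.6488
  Δ          -0.02678    -0.02678     0.02678     0.01786
  eq             1.65      0.1296       2.998      0.6667
  solve Keq expr → x = 0.008928; check Q = 1225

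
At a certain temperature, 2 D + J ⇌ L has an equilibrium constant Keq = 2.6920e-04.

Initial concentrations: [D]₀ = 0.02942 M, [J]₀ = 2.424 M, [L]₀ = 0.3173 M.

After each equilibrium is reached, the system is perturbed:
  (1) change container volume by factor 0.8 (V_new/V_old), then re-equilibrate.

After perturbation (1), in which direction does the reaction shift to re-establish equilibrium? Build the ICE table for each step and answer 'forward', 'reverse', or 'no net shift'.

Q₀ = 151.2 vs Keq = 2.6920e-04 ⇒ Q>K, reverse
Step 1:
                    D           J           L
  Initial     0.02942       2.424      0.3173
  Change        0.634       0.317      -0.317
  Equil        0.6634       2.741  3.2471e-04
  solve Keq expr → x = -0.317; check Q = 2.6920e-04
Then change container volume by factor 0.8 (V_new/V_old).
Step 2:
                    D           J           L
  Initial      0.8292       3.426  4.0588e-04
  Change  -4.5514e-04 -2.2757e-04  2.2757e-04
  Equil        0.8288       3.426  6.3346e-04
  solve Keq expr → x = 2.2757e-04; check Q = 2.6920e-04

Direction: forward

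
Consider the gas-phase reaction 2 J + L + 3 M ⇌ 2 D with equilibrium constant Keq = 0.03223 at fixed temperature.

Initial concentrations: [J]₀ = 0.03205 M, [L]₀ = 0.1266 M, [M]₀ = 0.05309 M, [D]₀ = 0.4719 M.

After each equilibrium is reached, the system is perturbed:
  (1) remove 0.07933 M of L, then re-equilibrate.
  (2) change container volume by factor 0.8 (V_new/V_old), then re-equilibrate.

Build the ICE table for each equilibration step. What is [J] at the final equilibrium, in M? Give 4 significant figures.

[J]_eq = 0.5808 M

Q₀ = 1.1444e+07 vs Keq = 0.03223 ⇒ Q>K, reverse
Step 1:
                    J           L           M           D
  Initial     0.03205      0.1266     0.05309      0.4719
  Change       0.4416      0.2208      0.6624     -0.4416
  Equil        0.4736      0.3474      0.7154     0.03033
  solve Keq expr → x = -0.2208; check Q = 0.03223
Then remove 0.07933 M of L.
Step 2:
                    J           L           M           D
  Initial      0.4736      0.2681      0.7154     0.03033
  Change     0.003162    0.001581    0.004743   -0.003162
  Equil        0.4768      0.2696      0.7202     0.02717
  solve Keq expr → x = -0.001581; check Q = 0.03223
Then change container volume by factor 0.8 (V_new/V_old).
Step 3:
                    J           L           M           D
  Initial       0.596       0.337      0.9002     0.03396
  Change     -0.01523   -0.007613    -0.02284     0.01523
  Equil        0.5808      0.3294      0.8774     0.04918
  solve Keq expr → x = 0.007613; check Q = 0.03223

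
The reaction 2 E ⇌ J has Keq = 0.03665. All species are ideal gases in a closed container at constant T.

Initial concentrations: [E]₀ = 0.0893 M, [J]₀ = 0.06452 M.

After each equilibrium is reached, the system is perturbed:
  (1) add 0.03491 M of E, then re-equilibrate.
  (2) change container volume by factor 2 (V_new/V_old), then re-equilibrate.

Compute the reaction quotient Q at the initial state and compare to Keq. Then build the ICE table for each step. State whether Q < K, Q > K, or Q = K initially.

Q₀ = 8.091 vs Keq = 0.03665 ⇒ Q>K, reverse
Step 1:
                  E         J
  init       0.0893   0.06452
  Δ          0.1257  -0.06283
  eq          0.215  0.001693
  solve Keq expr → x = -0.06283; check Q = 0.03665
Then add 0.03491 M of E.
Step 2:
                  E         J
  init       0.2499  0.001693
  Δ       -0.001147 5.7374e-04
  eq         0.2487  0.002267
  solve Keq expr → x = 5.7374e-04; check Q = 0.03665
Then change container volume by factor 2 (V_new/V_old).
Step 3:
                  E         J
  init       0.1244  0.001134
  Δ        0.001113 -5.5660e-04
  eq         0.1255 5.7698e-04
  solve Keq expr → x = -5.5660e-04; check Q = 0.03665

Q₀ = 8.091; Q > K (proceeds reverse)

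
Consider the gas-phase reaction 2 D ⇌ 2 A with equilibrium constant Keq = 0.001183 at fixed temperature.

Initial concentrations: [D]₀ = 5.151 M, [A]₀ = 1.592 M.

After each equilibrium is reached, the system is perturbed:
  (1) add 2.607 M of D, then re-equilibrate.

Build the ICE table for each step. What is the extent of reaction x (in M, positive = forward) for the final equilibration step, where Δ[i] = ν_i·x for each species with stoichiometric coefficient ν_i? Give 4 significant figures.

x = 0.04334 M

Q₀ = 0.09552 vs Keq = 0.001183 ⇒ Q>K, reverse
Step 1:
                   D          A
  I            5.151      1.592
  C            1.368     -1.368
  E            6.519     0.2242
  solve Keq expr → x = -0.6839; check Q = 0.001183
Then add 2.607 M of D.
Step 2:
                   D          A
  I            9.126     0.2242
  C         -0.08669    0.08669
  E            9.039     0.3109
  solve Keq expr → x = 0.04334; check Q = 0.001183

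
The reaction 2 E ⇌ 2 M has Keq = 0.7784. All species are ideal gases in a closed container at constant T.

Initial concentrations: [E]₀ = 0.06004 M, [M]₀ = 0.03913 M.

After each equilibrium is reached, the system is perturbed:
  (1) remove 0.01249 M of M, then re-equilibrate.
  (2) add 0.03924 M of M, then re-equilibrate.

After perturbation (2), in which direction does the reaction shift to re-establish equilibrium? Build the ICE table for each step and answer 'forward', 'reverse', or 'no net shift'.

Q₀ = 0.4248 vs Keq = 0.7784 ⇒ Q<K, forward
Step 1:
                    E           M
  Initial     0.06004     0.03913
  Change    -0.007354    0.007354
  Equil       0.05269     0.04648
  solve Keq expr → x = 0.003677; check Q = 0.7784
Then remove 0.01249 M of M.
Step 2:
                    E           M
  Initial     0.05269     0.03399
  Change    -0.006636    0.006636
  Equil       0.04605     0.04063
  solve Keq expr → x = 0.003318; check Q = 0.7784
Then add 0.03924 M of M.
Step 3:
                    E           M
  Initial     0.04605     0.07987
  Change      0.02085    -0.02085
  Equil        0.0669     0.05902
  solve Keq expr → x = -0.01042; check Q = 0.7784

Direction: reverse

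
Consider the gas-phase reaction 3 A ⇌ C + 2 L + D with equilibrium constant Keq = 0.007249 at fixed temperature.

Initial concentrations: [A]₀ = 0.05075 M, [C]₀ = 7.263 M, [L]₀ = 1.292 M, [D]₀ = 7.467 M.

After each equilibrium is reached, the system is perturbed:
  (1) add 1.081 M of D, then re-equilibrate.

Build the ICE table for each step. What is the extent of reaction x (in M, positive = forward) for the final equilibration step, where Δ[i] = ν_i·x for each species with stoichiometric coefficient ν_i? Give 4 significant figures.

x = -0.001161 M

Q₀ = 6.9259e+05 vs Keq = 0.007249 ⇒ Q>K, reverse
Step 1:
                  A         C         L         D
  Initial   0.05075     7.263     1.292     7.467
  Change      1.887    -0.629    -1.258    -0.629
  Equil       1.938     6.634   0.03409     6.838
  solve Keq expr → x = -0.629; check Q = 0.007249
Then add 1.081 M of D.
Step 2:
                  A         C         L         D
  Initial     1.938     6.634   0.03409     7.919
  Change   0.003483 -0.001161 -0.002322 -0.001161
  Equil       1.941     6.633   0.03177     7.918
  solve Keq expr → x = -0.001161; check Q = 0.007249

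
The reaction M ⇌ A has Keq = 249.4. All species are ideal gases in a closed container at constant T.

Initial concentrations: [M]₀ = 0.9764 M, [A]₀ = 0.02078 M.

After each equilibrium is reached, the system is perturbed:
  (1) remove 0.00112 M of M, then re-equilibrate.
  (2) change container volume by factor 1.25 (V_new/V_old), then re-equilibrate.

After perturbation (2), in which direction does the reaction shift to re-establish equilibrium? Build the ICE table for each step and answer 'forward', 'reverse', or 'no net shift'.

Q₀ = 0.02128 vs Keq = 249.4 ⇒ Q<K, forward
Step 1:
                  M         A
  Initial    0.9764   0.02078
  Change    -0.9724    0.9724
  Equil    0.003982    0.9932
  solve Keq expr → x = 0.9724; check Q = 249.4
Then remove 0.00112 M of M.
Step 2:
                  M         A
  Initial  0.002862    0.9932
  Change   0.001116 -0.001116
  Equil    0.003978    0.9921
  solve Keq expr → x = -0.001116; check Q = 249.4
Then change container volume by factor 1.25 (V_new/V_old).
Step 3:
                  M         A
  Initial  0.003182    0.7937
  Change          0         0
  Equil    0.003182    0.7937
  solve Keq expr → x = 0; check Q = 249.4

Direction: no net shift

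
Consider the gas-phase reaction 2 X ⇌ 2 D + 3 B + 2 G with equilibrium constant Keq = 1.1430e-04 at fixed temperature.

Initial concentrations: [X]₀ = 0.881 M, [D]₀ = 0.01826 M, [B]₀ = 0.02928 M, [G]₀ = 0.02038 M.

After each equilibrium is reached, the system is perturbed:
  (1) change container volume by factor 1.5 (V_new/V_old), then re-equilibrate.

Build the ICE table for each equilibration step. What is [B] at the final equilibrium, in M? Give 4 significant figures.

Q₀ = 4.4789e-12 vs Keq = 1.1430e-04 ⇒ Q<K, forward
Step 1:
                    X           D           B           G
  init          0.881     0.01826     0.02928     0.02038
  Δ           -0.1876      0.1876      0.2814      0.1876
  eq           0.6934      0.2059      0.3107       0.208
  solve Keq expr → x = 0.0938; check Q = 1.1430e-04
Then change container volume by factor 1.5 (V_new/V_old).
Step 2:
                    X           D           B           G
  init         0.4623      0.1372      0.2071      0.1386
  Δ          -0.04147     0.04147     0.06221     0.04147
  eq           0.4208      0.1787      0.2693      0.1801
  solve Keq expr → x = 0.02074; check Q = 1.1430e-04

[B]_eq = 0.2693 M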